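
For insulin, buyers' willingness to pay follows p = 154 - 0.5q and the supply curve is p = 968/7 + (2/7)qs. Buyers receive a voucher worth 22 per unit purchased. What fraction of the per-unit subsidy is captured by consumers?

Consumer share = 7/11

Pre-subsidy: 154 - 0.5q = 968/7 + (2/7)q gives q* = 20 and p* = 144.
With the rebate, buyers effectively pay pb = ps − 22, where ps is the price sellers receive.
On the curves, pb = 154 - 0.5q and ps = 968/7 + (2/7)q; the wedge ps − pb = 22 gives 968/7 + (2/7)q − (154 - 0.5q) = 22, so q' = 48.
Then pb = 154 − 0.5·48 = 130 and ps = 968/7 + (2/7)·48 = 152.
Buyers' price falls by p* − pb = 144 − 130 = 14; sellers' price rises by ps − p* = 152 − 144 = 8.
So consumers capture 14/22 = 7/11 of each unit of subsidy.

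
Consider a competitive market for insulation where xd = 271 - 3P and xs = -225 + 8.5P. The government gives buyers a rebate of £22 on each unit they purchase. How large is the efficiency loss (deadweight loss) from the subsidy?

Deadweight loss = 12342/23

Pre-subsidy: 271 - 3P = -225 + 8.5P gives P* = 992/23, x* = 3257/23.
With the rebate, buyers effectively pay Pb = Ps − 22, where Ps is the price sellers receive.
Demand in terms of Ps becomes xd = 271 − 3(Ps − 22) = 337 - 3Ps. Setting this equal to supply: 337 - 3Ps = -225 + 8.5Ps, so Ps = 1124/23.
Buyers pay Pb = 1124/23 − 22 = 618/23; x' = -225 + 8.5·(1124/23) = 4379/23.
The subsidy expands output by 4379/23 − 3257/23 = 1122/23 past the efficient level; on those units the gap between marginal cost and willingness to pay runs from 0 up to 22.
DWL = ½ × 22 × 1122/23 = 12342/23.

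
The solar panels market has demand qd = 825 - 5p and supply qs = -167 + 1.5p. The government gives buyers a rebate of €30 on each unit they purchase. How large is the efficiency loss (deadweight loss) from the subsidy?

Pre-subsidy: 825 - 5p = -167 + 1.5p gives p* = 1984/13, q* = 805/13.
With the rebate, buyers effectively pay pb = ps − 30, where ps is the price sellers receive.
Demand in terms of ps becomes qd = 825 − 5(ps − 30) = 975 - 5ps. Setting this equal to supply: 975 - 5ps = -167 + 1.5ps, so ps = 2284/13.
Buyers pay pb = 2284/13 − 30 = 1894/13; q' = -167 + 1.5·(2284/13) = 1255/13.
The subsidy expands output by 1255/13 − 805/13 = 450/13 past the efficient level; on those units the gap between marginal cost and willingness to pay runs from 0 up to 30.
DWL = ½ × 30 × 450/13 = 6750/13.

Deadweight loss = 6750/13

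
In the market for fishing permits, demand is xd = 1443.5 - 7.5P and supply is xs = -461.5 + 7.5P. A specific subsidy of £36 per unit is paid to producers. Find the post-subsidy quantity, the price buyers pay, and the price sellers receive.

x' = 626; buyers pay £109; sellers receive £145

Pre-subsidy: 1443.5 - 7.5P = -461.5 + 7.5P gives P* = 127, x* = 491.
With the subsidy, sellers receive Ps = Pb + 36 for each unit, where Pb is the price buyers pay.
Supply in terms of Pb becomes xs = -461.5 + 7.5(Pb + 36) = -191.5 + 7.5Pb. Setting this equal to demand: 1443.5 - 7.5Pb = -191.5 + 7.5Pb, so Pb = 109.
Sellers receive Ps = 109 + 36 = 145; x' = 1443.5 − 7.5·109 = 626.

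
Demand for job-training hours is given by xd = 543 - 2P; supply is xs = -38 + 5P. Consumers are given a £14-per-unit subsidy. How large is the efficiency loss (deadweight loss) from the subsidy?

Pre-subsidy: 543 - 2P = -38 + 5P gives P* = 83, x* = 377.
With the rebate, buyers effectively pay Pb = Ps − 14, where Ps is the price sellers receive.
Demand in terms of Ps becomes xd = 543 − 2(Ps − 14) = 571 - 2Ps. Setting this equal to supply: 571 - 2Ps = -38 + 5Ps, so Ps = 87.
Buyers pay Pb = 87 − 14 = 73; x' = -38 + 5·87 = 397.
The subsidy expands output by 397 − 377 = 20 past the efficient level; on those units the gap between marginal cost and willingness to pay runs from 0 up to 14.
DWL = ½ × 14 × 20 = 140.

Deadweight loss = £140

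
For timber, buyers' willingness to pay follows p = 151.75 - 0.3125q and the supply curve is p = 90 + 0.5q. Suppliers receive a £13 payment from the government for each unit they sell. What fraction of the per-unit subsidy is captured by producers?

Pre-subsidy: 151.75 - 0.3125q = 90 + 0.5q gives q* = 76 and p* = 128.
With the subsidy, sellers receive ps = pb + 13 for each unit, where pb is the price buyers pay.
On the curves, pb = 151.75 - 0.3125q and ps = 90 + 0.5q; the wedge ps − pb = 13 gives 90 + 0.5q − (151.75 - 0.3125q) = 13, so q' = 92.
Then pb = 151.75 − 0.3125·92 = 123 and ps = 90 + 0.5·92 = 136.
Buyers' price falls by p* − pb = 128 − 123 = 5; sellers' price rises by ps − p* = 136 − 128 = 8.
So producers capture 8/13 = 8/13 of each unit of subsidy.

Producer share = 8/13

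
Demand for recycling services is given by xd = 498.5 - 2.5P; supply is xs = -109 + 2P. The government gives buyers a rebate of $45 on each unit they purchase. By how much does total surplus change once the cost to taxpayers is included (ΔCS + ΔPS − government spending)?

Pre-subsidy: 498.5 - 2.5P = -109 + 2P gives P* = 135, x* = 161.
With the rebate, buyers effectively pay Pb = Ps − 45, where Ps is the price sellers receive.
Demand in terms of Ps becomes xd = 498.5 − 2.5(Ps − 45) = 611 - 2.5Ps. Setting this equal to supply: 611 - 2.5Ps = -109 + 2Ps, so Ps = 160.
Buyers pay Pb = 160 − 45 = 115; x' = -109 + 2·160 = 211.
ΔCS = ½(161 + 211)(135 − 115) = 3720; ΔPS = ½(161 + 211)(160 − 135) = 4650.
Government spending = 45 × 211 = 9495.
Net change = 3720 + 4650 − 9495 = -1125. The loss equals the DWL triangle ½·45·50.

Net change in total surplus = -$1125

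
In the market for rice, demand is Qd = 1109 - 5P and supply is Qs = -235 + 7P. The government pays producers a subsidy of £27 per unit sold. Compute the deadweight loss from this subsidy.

Deadweight loss = £1063.125

Pre-subsidy: 1109 - 5P = -235 + 7P gives P* = 112, Q* = 549.
With the subsidy, sellers receive Ps = Pb + 27 for each unit, where Pb is the price buyers pay.
Supply in terms of Pb becomes Qs = -235 + 7(Pb + 27) = -46 + 7Pb. Setting this equal to demand: 1109 - 5Pb = -46 + 7Pb, so Pb = 96.25.
Sellers receive Ps = 96.25 + 27 = 123.25; Q' = 1109 − 5·96.25 = 627.75.
The subsidy expands output by 627.75 − 549 = 78.75 past the efficient level; on those units the gap between marginal cost and willingness to pay runs from 0 up to 27.
DWL = ½ × 27 × 78.75 = 1063.125.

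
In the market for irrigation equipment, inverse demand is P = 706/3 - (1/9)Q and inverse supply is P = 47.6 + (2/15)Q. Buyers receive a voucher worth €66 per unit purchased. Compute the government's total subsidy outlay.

Government cost = €68508

Pre-subsidy: 706/3 - (1/9)Q = 47.6 + (2/15)Q gives Q* = 768 and P* = 150.
With the rebate, buyers effectively pay Pb = Ps − 66, where Ps is the price sellers receive.
On the curves, Pb = 706/3 - (1/9)Q and Ps = 47.6 + (2/15)Q; the wedge Ps − Pb = 66 gives 47.6 + (2/15)Q − (706/3 - (1/9)Q) = 66, so Q' = 1038.
Then Pb = 706/3 − (1/9)·1038 = 120 and Ps = 47.6 + (2/15)·1038 = 186.
Government outlay = subsidy × quantity = 66 × 1038 = 68508.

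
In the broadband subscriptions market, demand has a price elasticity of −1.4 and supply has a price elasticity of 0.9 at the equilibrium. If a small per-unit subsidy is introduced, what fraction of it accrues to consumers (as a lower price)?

Consumer share = 9/23

For a small subsidy around the equilibrium, the benefit split depends on the relative slopes, which at a point are proportional to the elasticities.
Buyer share = εs/(εs + |εd|) = 0.9/(0.9 + 1.4) = 9/23; seller share = |εd|/(εs + |εd|) = 14/23.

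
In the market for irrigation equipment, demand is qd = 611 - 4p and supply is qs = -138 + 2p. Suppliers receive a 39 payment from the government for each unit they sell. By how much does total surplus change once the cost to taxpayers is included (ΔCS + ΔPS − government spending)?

Pre-subsidy: 611 - 4p = -138 + 2p gives p* = 749/6, q* = 335/3.
With the subsidy, sellers receive ps = pb + 39 for each unit, where pb is the price buyers pay.
Supply in terms of pb becomes qs = -138 + 2(pb + 39) = -60 + 2pb. Setting this equal to demand: 611 - 4pb = -60 + 2pb, so pb = 671/6.
Sellers receive ps = 671/6 + 39 = 905/6; q' = 611 − 4·(671/6) = 491/3.
ΔCS = ½(335/3 + 491/3)(749/6 − 671/6) = 5369/3; ΔPS = ½(335/3 + 491/3)(905/6 − 749/6) = 10738/3.
Government spending = 39 × 491/3 = 6383.
Net change = 5369/3 + 10738/3 − 6383 = -1014. The loss equals the DWL triangle ½·39·52.

Net change in total surplus = -1014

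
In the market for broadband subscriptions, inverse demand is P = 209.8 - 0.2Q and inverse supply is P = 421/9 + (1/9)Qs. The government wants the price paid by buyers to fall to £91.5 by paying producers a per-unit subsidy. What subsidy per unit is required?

Required subsidy s = £21 per unit

At a buyer price of 91.5, quantity demanded is 1049 − 5·91.5 = 591.5.
Sellers supply 591.5 only when they receive Ps = 421/9 + (1/9)·591.5 = 112.5.
s = Ps − Pb = 112.5 − 91.5 = 21.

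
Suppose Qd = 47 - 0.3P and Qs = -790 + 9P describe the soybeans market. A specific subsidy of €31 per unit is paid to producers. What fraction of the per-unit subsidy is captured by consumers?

Consumer share = 30/31

Pre-subsidy: 47 - 0.3P = -790 + 9P gives P* = 90, Q* = 20.
With the subsidy, sellers receive Ps = Pb + 31 for each unit, where Pb is the price buyers pay.
Supply in terms of Pb becomes Qs = -790 + 9(Pb + 31) = -511 + 9Pb. Setting this equal to demand: 47 - 0.3Pb = -511 + 9Pb, so Pb = 60.
Sellers receive Ps = 60 + 31 = 91; Q' = 47 − 0.3·60 = 29.
Buyers' price falls by P* − Pb = 90 − 60 = 30; sellers' price rises by Ps − P* = 91 − 90 = 1.
So consumers capture 30/31 = 30/31 of each unit of subsidy.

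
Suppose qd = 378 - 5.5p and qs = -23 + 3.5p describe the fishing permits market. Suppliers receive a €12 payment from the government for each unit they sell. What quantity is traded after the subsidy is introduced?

q' = 2855/18

Pre-subsidy: 378 - 5.5p = -23 + 3.5p gives p* = 401/9, q* = 2393/18.
With the subsidy, sellers receive ps = pb + 12 for each unit, where pb is the price buyers pay.
Supply in terms of pb becomes qs = -23 + 3.5(pb + 12) = 19 + 3.5pb. Setting this equal to demand: 378 - 5.5pb = 19 + 3.5pb, so pb = 359/9.
Sellers receive ps = 359/9 + 12 = 467/9; q' = 378 − 5.5·(359/9) = 2855/18.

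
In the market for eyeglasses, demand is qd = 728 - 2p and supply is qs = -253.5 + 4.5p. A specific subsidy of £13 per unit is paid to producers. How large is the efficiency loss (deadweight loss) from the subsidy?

Pre-subsidy: 728 - 2p = -253.5 + 4.5p gives p* = 151, q* = 426.
With the subsidy, sellers receive ps = pb + 13 for each unit, where pb is the price buyers pay.
Supply in terms of pb becomes qs = -253.5 + 4.5(pb + 13) = -195 + 4.5pb. Setting this equal to demand: 728 - 2pb = -195 + 4.5pb, so pb = 142.
Sellers receive ps = 142 + 13 = 155; q' = 728 − 2·142 = 444.
The subsidy expands output by 444 − 426 = 18 past the efficient level; on those units the gap between marginal cost and willingness to pay runs from 0 up to 13.
DWL = ½ × 13 × 18 = 117.

Deadweight loss = £117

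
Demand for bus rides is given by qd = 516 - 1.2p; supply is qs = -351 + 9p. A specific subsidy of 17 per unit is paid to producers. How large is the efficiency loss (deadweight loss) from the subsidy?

Pre-subsidy: 516 - 1.2p = -351 + 9p gives p* = 85, q* = 414.
With the subsidy, sellers receive ps = pb + 17 for each unit, where pb is the price buyers pay.
Supply in terms of pb becomes qs = -351 + 9(pb + 17) = -198 + 9pb. Setting this equal to demand: 516 - 1.2pb = -198 + 9pb, so pb = 70.
Sellers receive ps = 70 + 17 = 87; q' = 516 − 1.2·70 = 432.
The subsidy expands output by 432 − 414 = 18 past the efficient level; on those units the gap between marginal cost and willingness to pay runs from 0 up to 17.
DWL = ½ × 17 × 18 = 153.

Deadweight loss = 153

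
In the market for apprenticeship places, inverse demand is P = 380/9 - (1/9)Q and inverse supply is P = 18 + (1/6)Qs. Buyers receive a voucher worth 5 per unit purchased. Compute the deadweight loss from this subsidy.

Pre-subsidy: 380/9 - (1/9)Q = 18 + (1/6)Q gives Q* = 87.2 and P* = 488/15.
With the rebate, buyers effectively pay Pb = Ps − 5, where Ps is the price sellers receive.
On the curves, Pb = 380/9 - (1/9)Q and Ps = 18 + (1/6)Q; the wedge Ps − Pb = 5 gives 18 + (1/6)Q − (380/9 - (1/9)Q) = 5, so Q' = 105.2.
Then Pb = 380/9 − (1/9)·105.2 = 458/15 and Ps = 18 + (1/6)·105.2 = 533/15.
The subsidy expands output by 105.2 − 87.2 = 18 past the efficient level; on those units the gap between marginal cost and willingness to pay runs from 0 up to 5.
DWL = ½ × 5 × 18 = 45.

Deadweight loss = 45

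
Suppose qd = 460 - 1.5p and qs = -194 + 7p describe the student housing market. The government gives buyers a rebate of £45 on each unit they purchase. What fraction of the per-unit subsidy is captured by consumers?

Pre-subsidy: 460 - 1.5p = -194 + 7p gives p* = 1308/17, q* = 5858/17.
With the rebate, buyers effectively pay pb = ps − 45, where ps is the price sellers receive.
Demand in terms of ps becomes qd = 460 − 1.5(ps − 45) = 527.5 - 1.5ps. Setting this equal to supply: 527.5 - 1.5ps = -194 + 7ps, so ps = 1443/17.
Buyers pay pb = 1443/17 − 45 = 678/17; q' = -194 + 7·(1443/17) = 6803/17.
Buyers' price falls by p* − pb = 1308/17 − 678/17 = 630/17; sellers' price rises by ps − p* = 1443/17 − 1308/17 = 135/17.
So consumers capture (630/17)/45 = 14/17 of each unit of subsidy.

Consumer share = 14/17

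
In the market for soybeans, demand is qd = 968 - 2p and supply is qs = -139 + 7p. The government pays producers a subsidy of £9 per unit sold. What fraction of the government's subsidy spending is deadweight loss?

Pre-subsidy: 968 - 2p = -139 + 7p gives p* = 123, q* = 722.
With the subsidy, sellers receive ps = pb + 9 for each unit, where pb is the price buyers pay.
Supply in terms of pb becomes qs = -139 + 7(pb + 9) = -76 + 7pb. Setting this equal to demand: 968 - 2pb = -76 + 7pb, so pb = 116.
Sellers receive ps = 116 + 9 = 125; q' = 968 − 2·116 = 736.
ΔCS = ½(722 + 736)(123 − 116) = 5103; ΔPS = ½(722 + 736)(125 − 123) = 1458.
Government spending = 9 × 736 = 6624.
DWL = ½ × 9 × (736 − 722) = 63; fraction = 63 / 6624 = 7/736.

DWL / government spending = 7/736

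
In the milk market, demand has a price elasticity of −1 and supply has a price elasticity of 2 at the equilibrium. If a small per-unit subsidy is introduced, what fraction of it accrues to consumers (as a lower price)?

Consumer share = 2/3

For a small subsidy around the equilibrium, the benefit split depends on the relative slopes, which at a point are proportional to the elasticities.
Buyer share = εs/(εs + |εd|) = 2/(2 + 1) = 2/3; seller share = |εd|/(εs + |εd|) = 1/3.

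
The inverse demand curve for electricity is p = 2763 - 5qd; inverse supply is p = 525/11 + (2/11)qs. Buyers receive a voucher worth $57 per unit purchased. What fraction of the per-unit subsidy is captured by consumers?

Consumer share = 55/57

Pre-subsidy: 2763 - 5q = 525/11 + (2/11)q gives q* = 524 and p* = 143.
With the rebate, buyers effectively pay pb = ps − 57, where ps is the price sellers receive.
On the curves, pb = 2763 - 5q and ps = 525/11 + (2/11)q; the wedge ps − pb = 57 gives 525/11 + (2/11)q − (2763 - 5q) = 57, so q' = 535.
Then pb = 2763 − 5·535 = 88 and ps = 525/11 + (2/11)·535 = 145.
Buyers' price falls by p* − pb = 143 − 88 = 55; sellers' price rises by ps − p* = 145 − 143 = 2.
So consumers capture 55/57 = 55/57 of each unit of subsidy.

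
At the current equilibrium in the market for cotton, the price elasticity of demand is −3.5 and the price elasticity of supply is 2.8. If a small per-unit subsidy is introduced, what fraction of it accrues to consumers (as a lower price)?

For a small subsidy around the equilibrium, the benefit split depends on the relative slopes, which at a point are proportional to the elasticities.
Buyer share = εs/(εs + |εd|) = 2.8/(2.8 + 3.5) = 4/9; seller share = |εd|/(εs + |εd|) = 5/9.

Consumer share = 4/9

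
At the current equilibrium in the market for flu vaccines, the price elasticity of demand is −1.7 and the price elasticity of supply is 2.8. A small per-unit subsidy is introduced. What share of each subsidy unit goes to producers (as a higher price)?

For a small subsidy around the equilibrium, the benefit split depends on the relative slopes, which at a point are proportional to the elasticities.
Buyer share = εs/(εs + |εd|) = 2.8/(2.8 + 1.7) = 28/45; seller share = |εd|/(εs + |εd|) = 17/45.
So producers capture 17/45 of the subsidy.

Producer share = 17/45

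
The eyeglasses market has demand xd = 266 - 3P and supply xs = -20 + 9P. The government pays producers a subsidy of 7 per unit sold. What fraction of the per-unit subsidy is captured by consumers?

Pre-subsidy: 266 - 3P = -20 + 9P gives P* = 143/6, x* = 194.5.
With the subsidy, sellers receive Ps = Pb + 7 for each unit, where Pb is the price buyers pay.
Supply in terms of Pb becomes xs = -20 + 9(Pb + 7) = 43 + 9Pb. Setting this equal to demand: 266 - 3Pb = 43 + 9Pb, so Pb = 223/12.
Sellers receive Ps = 223/12 + 7 = 307/12; x' = 266 − 3·(223/12) = 210.25.
Buyers' price falls by P* − Pb = 143/6 − 223/12 = 5.25; sellers' price rises by Ps − P* = 307/12 − 143/6 = 1.75.
So consumers capture 5.25/7 = 0.75 of each unit of subsidy.

Consumer share = 0.75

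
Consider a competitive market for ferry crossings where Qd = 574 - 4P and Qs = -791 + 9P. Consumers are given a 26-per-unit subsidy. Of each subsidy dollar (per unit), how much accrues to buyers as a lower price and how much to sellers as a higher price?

Buyers gain 18 per unit; sellers gain 8 per unit

Pre-subsidy: 574 - 4P = -791 + 9P gives P* = 105, Q* = 154.
With the rebate, buyers effectively pay Pb = Ps − 26, where Ps is the price sellers receive.
Demand in terms of Ps becomes Qd = 574 − 4(Ps − 26) = 678 - 4Ps. Setting this equal to supply: 678 - 4Ps = -791 + 9Ps, so Ps = 113.
Buyers pay Pb = 113 − 26 = 87; Q' = -791 + 9·113 = 226.
Buyers' price falls by P* − Pb = 105 − 87 = 18; sellers' price rises by Ps − P* = 113 − 105 = 8.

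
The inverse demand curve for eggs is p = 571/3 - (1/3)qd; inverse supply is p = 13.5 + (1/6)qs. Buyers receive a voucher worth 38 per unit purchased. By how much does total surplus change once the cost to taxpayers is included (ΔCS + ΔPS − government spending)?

Pre-subsidy: 571/3 - (1/3)q = 13.5 + (1/6)q gives q* = 1061/3 and p* = 652/9.
With the rebate, buyers effectively pay pb = ps − 38, where ps is the price sellers receive.
On the curves, pb = 571/3 - (1/3)q and ps = 13.5 + (1/6)q; the wedge ps − pb = 38 gives 13.5 + (1/6)q − (571/3 - (1/3)q) = 38, so q' = 1289/3.
Then pb = 571/3 − (1/3)·(1289/3) = 424/9 and ps = 13.5 + (1/6)·(1289/3) = 766/9.
ΔCS = ½(1061/3 + 1289/3)(652/9 − 424/9) = 89300/9; ΔPS = ½(1061/3 + 1289/3)(766/9 − 652/9) = 44650/9.
Government spending = 38 × 1289/3 = 48982/3.
Net change = 89300/9 + 44650/9 − 48982/3 = -1444. The loss equals the DWL triangle ½·38·76.

Net change in total surplus = -1444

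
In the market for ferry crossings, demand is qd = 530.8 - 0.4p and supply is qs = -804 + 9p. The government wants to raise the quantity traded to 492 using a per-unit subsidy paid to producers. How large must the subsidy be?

Required subsidy s = 47 per unit

At q = 492, invert demand for the buyer price: pb = (530.8 − 492)/0.4 = 97; invert supply for the seller price: ps = (492 − (-804))/9 = 144.
The subsidy must fill the gap: s = ps − pb = 144 − 97 = 47.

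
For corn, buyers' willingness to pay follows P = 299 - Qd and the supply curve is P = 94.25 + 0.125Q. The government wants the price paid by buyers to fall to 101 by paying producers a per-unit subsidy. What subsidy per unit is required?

Required subsidy s = 18 per unit

At a buyer price of 101, quantity demanded is 299 − 1·101 = 198.
Sellers supply 198 only when they receive Ps = 94.25 + 0.125·198 = 119.
s = Ps − Pb = 119 − 101 = 18.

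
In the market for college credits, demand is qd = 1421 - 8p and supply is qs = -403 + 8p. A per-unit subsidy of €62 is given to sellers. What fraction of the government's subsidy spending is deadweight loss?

DWL / government spending = 124/757

Pre-subsidy: 1421 - 8p = -403 + 8p gives p* = 114, q* = 509.
With the subsidy, sellers receive ps = pb + 62 for each unit, where pb is the price buyers pay.
Supply in terms of pb becomes qs = -403 + 8(pb + 62) = 93 + 8pb. Setting this equal to demand: 1421 - 8pb = 93 + 8pb, so pb = 83.
Sellers receive ps = 83 + 62 = 145; q' = 1421 − 8·83 = 757.
ΔCS = ½(509 + 757)(114 − 83) = 19623; ΔPS = ½(509 + 757)(145 − 114) = 19623.
Government spending = 62 × 757 = 46934.
DWL = ½ × 62 × (757 − 509) = 7688; fraction = 7688 / 46934 = 124/757.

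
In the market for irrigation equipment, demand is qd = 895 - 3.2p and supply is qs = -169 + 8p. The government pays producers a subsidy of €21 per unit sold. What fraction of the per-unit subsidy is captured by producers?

Producer share = 2/7

Pre-subsidy: 895 - 3.2p = -169 + 8p gives p* = 95, q* = 591.
With the subsidy, sellers receive ps = pb + 21 for each unit, where pb is the price buyers pay.
Supply in terms of pb becomes qs = -169 + 8(pb + 21) = -1 + 8pb. Setting this equal to demand: 895 - 3.2pb = -1 + 8pb, so pb = 80.
Sellers receive ps = 80 + 21 = 101; q' = 895 − 3.2·80 = 639.
Buyers' price falls by p* − pb = 95 − 80 = 15; sellers' price rises by ps − p* = 101 − 95 = 6.
So producers capture 6/21 = 2/7 of each unit of subsidy.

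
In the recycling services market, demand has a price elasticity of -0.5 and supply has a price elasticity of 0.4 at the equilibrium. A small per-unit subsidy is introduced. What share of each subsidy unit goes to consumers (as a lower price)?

Consumer share = 4/9

For a small subsidy around the equilibrium, the benefit split depends on the relative slopes, which at a point are proportional to the elasticities.
Buyer share = εs/(εs + |εd|) = 0.4/(0.4 + 0.5) = 4/9; seller share = |εd|/(εs + |εd|) = 5/9.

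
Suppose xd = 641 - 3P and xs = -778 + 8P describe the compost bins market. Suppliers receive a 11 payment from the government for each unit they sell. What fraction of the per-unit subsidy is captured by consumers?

Consumer share = 8/11

Pre-subsidy: 641 - 3P = -778 + 8P gives P* = 129, x* = 254.
With the subsidy, sellers receive Ps = Pb + 11 for each unit, where Pb is the price buyers pay.
Supply in terms of Pb becomes xs = -778 + 8(Pb + 11) = -690 + 8Pb. Setting this equal to demand: 641 - 3Pb = -690 + 8Pb, so Pb = 121.
Sellers receive Ps = 121 + 11 = 132; x' = 641 − 3·121 = 278.
Buyers' price falls by P* − Pb = 129 − 121 = 8; sellers' price rises by Ps − P* = 132 − 129 = 3.
So consumers capture 8/11 = 8/11 of each unit of subsidy.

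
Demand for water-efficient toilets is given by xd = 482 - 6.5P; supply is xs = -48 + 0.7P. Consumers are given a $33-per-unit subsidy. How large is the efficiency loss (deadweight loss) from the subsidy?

Pre-subsidy: 482 - 6.5P = -48 + 0.7P gives P* = 1325/18, x* = 127/36.
With the rebate, buyers effectively pay Pb = Ps − 33, where Ps is the price sellers receive.
Demand in terms of Ps becomes xd = 482 − 6.5(Ps − 33) = 696.5 - 6.5Ps. Setting this equal to supply: 696.5 - 6.5Ps = -48 + 0.7Ps, so Ps = 7445/72.
Buyers pay Pb = 7445/72 − 33 = 5069/72; x' = -48 + 0.7·(7445/72) = 3511/144.
The subsidy expands output by 3511/144 − 127/36 = 1001/48 past the efficient level; on those units the gap between marginal cost and willingness to pay runs from 0 up to 33.
DWL = ½ × 33 × 1001/48 = 344.09375.

Deadweight loss = $344.09375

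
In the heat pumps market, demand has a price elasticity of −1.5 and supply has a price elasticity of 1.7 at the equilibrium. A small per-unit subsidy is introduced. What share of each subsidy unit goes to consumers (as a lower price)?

For a small subsidy around the equilibrium, the benefit split depends on the relative slopes, which at a point are proportional to the elasticities.
Buyer share = εs/(εs + |εd|) = 1.7/(1.7 + 1.5) = 0.53125; seller share = |εd|/(εs + |εd|) = 0.46875.

Consumer share = 0.53125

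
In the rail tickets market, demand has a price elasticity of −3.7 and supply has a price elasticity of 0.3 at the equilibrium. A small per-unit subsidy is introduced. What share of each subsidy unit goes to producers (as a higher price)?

Producer share = 0.925

For a small subsidy around the equilibrium, the benefit split depends on the relative slopes, which at a point are proportional to the elasticities.
Buyer share = εs/(εs + |εd|) = 0.3/(0.3 + 3.7) = 0.075; seller share = |εd|/(εs + |εd|) = 0.925.
So producers capture 0.925 of the subsidy.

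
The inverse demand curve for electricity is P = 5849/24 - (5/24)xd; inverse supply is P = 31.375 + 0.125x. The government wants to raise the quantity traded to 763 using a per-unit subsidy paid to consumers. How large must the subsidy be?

At x = 763, from the demand curve buyers pay Pb = 5849/24 − (5/24)·763 = 84.75; from the supply curve sellers need Ps = 31.375 + 0.125·763 = 126.75.
The subsidy must fill the gap: s = Ps − Pb = 126.75 − 84.75 = 42.

Required subsidy s = 42 per unit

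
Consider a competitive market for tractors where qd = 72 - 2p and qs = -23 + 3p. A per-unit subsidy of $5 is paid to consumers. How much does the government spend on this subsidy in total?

Pre-subsidy: 72 - 2p = -23 + 3p gives p* = 19, q* = 34.
With the rebate, buyers effectively pay pb = ps − 5, where ps is the price sellers receive.
Demand in terms of ps becomes qd = 72 − 2(ps − 5) = 82 - 2ps. Setting this equal to supply: 82 - 2ps = -23 + 3ps, so ps = 21.
Buyers pay pb = 21 − 5 = 16; q' = -23 + 3·21 = 40.
Government outlay = subsidy × quantity = 5 × 40 = 200.

Government cost = $200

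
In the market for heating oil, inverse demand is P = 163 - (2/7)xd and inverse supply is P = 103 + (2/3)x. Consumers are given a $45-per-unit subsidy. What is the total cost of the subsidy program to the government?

Pre-subsidy: 163 - (2/7)x = 103 + (2/3)x gives x* = 63 and P* = 145.
With the rebate, buyers effectively pay Pb = Ps − 45, where Ps is the price sellers receive.
On the curves, Pb = 163 - (2/7)x and Ps = 103 + (2/3)x; the wedge Ps − Pb = 45 gives 103 + (2/3)x − (163 - (2/7)x) = 45, so x' = 110.25.
Then Pb = 163 − (2/7)·110.25 = 131.5 and Ps = 103 + (2/3)·110.25 = 176.5.
Government outlay = subsidy × quantity = 45 × 110.25 = 4961.25.

Government cost = $4961.25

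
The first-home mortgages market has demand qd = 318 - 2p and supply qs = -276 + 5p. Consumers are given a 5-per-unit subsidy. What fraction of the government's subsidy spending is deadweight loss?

Pre-subsidy: 318 - 2p = -276 + 5p gives p* = 594/7, q* = 1038/7.
With the rebate, buyers effectively pay pb = ps − 5, where ps is the price sellers receive.
Demand in terms of ps becomes qd = 318 − 2(ps − 5) = 328 - 2ps. Setting this equal to supply: 328 - 2ps = -276 + 5ps, so ps = 604/7.
Buyers pay pb = 604/7 − 5 = 569/7; q' = -276 + 5·(604/7) = 1088/7.
ΔCS = ½(1038/7 + 1088/7)(594/7 − 569/7) = 26575/49; ΔPS = ½(1038/7 + 1088/7)(604/7 − 594/7) = 10630/49.
Government spending = 5 × 1088/7 = 5440/7.
DWL = ½ × 5 × (1088/7 − 1038/7) = 125/7; fraction = (125/7) / (5440/7) = 25/1088.

DWL / government spending = 25/1088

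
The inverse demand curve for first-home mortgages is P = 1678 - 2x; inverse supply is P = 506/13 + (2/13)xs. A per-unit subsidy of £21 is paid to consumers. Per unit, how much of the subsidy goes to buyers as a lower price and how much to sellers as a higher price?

Buyers gain £19.5 per unit; sellers gain £1.5 per unit

Pre-subsidy: 1678 - 2x = 506/13 + (2/13)x gives x* = 761 and P* = 156.
With the rebate, buyers effectively pay Pb = Ps − 21, where Ps is the price sellers receive.
On the curves, Pb = 1678 - 2x and Ps = 506/13 + (2/13)x; the wedge Ps − Pb = 21 gives 506/13 + (2/13)x − (1678 - 2x) = 21, so x' = 770.75.
Then Pb = 1678 − 2·770.75 = 136.5 and Ps = 506/13 + (2/13)·770.75 = 157.5.
Buyers' price falls by P* − Pb = 156 − 136.5 = 19.5; sellers' price rises by Ps − P* = 157.5 − 156 = 1.5.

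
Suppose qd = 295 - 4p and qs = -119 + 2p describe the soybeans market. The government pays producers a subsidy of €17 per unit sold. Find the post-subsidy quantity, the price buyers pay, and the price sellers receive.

q' = 125/3; buyers pay 190/3; sellers receive 241/3

Pre-subsidy: 295 - 4p = -119 + 2p gives p* = 69, q* = 19.
With the subsidy, sellers receive ps = pb + 17 for each unit, where pb is the price buyers pay.
Supply in terms of pb becomes qs = -119 + 2(pb + 17) = -85 + 2pb. Setting this equal to demand: 295 - 4pb = -85 + 2pb, so pb = 190/3.
Sellers receive ps = 190/3 + 17 = 241/3; q' = 295 − 4·(190/3) = 125/3.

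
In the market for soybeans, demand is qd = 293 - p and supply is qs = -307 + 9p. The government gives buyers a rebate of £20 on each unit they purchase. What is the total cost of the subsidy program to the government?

Pre-subsidy: 293 - p = -307 + 9p gives p* = 60, q* = 233.
With the rebate, buyers effectively pay pb = ps − 20, where ps is the price sellers receive.
Demand in terms of ps becomes qd = 293 − 1(ps − 20) = 313 - ps. Setting this equal to supply: 313 - ps = -307 + 9ps, so ps = 62.
Buyers pay pb = 62 − 20 = 42; q' = -307 + 9·62 = 251.
Government outlay = subsidy × quantity = 20 × 251 = 5020.

Government cost = £5020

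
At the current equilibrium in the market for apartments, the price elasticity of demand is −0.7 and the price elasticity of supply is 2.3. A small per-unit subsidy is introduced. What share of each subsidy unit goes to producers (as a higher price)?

Producer share = 7/30

For a small subsidy around the equilibrium, the benefit split depends on the relative slopes, which at a point are proportional to the elasticities.
Buyer share = εs/(εs + |εd|) = 2.3/(2.3 + 0.7) = 23/30; seller share = |εd|/(εs + |εd|) = 7/30.
So producers capture 7/30 of the subsidy.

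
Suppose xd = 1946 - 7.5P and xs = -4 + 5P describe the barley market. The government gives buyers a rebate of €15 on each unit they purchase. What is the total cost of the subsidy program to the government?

Government cost = €12315

Pre-subsidy: 1946 - 7.5P = -4 + 5P gives P* = 156, x* = 776.
With the rebate, buyers effectively pay Pb = Ps − 15, where Ps is the price sellers receive.
Demand in terms of Ps becomes xd = 1946 − 7.5(Ps − 15) = 2058.5 - 7.5Ps. Setting this equal to supply: 2058.5 - 7.5Ps = -4 + 5Ps, so Ps = 165.
Buyers pay Pb = 165 − 15 = 150; x' = -4 + 5·165 = 821.
Government outlay = subsidy × quantity = 15 × 821 = 12315.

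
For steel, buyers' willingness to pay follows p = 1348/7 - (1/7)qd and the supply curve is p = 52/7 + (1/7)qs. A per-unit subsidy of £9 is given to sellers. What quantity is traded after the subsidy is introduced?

q' = 679.5

Pre-subsidy: 1348/7 - (1/7)q = 52/7 + (1/7)q gives q* = 648 and p* = 100.
With the subsidy, sellers receive ps = pb + 9 for each unit, where pb is the price buyers pay.
On the curves, pb = 1348/7 - (1/7)q and ps = 52/7 + (1/7)q; the wedge ps − pb = 9 gives 52/7 + (1/7)q − (1348/7 - (1/7)q) = 9, so q' = 679.5.
Then pb = 1348/7 − (1/7)·679.5 = 95.5 and ps = 52/7 + (1/7)·679.5 = 104.5.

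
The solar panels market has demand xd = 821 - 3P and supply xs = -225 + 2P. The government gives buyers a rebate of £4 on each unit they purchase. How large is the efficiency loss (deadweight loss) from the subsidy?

Deadweight loss = £9.6

Pre-subsidy: 821 - 3P = -225 + 2P gives P* = 209.2, x* = 193.4.
With the rebate, buyers effectively pay Pb = Ps − 4, where Ps is the price sellers receive.
Demand in terms of Ps becomes xd = 821 − 3(Ps − 4) = 833 - 3Ps. Setting this equal to supply: 833 - 3Ps = -225 + 2Ps, so Ps = 211.6.
Buyers pay Pb = 211.6 − 4 = 207.6; x' = -225 + 2·211.6 = 198.2.
The subsidy expands output by 198.2 − 193.4 = 4.8 past the efficient level; on those units the gap between marginal cost and willingness to pay runs from 0 up to 4.
DWL = ½ × 4 × 4.8 = 9.6.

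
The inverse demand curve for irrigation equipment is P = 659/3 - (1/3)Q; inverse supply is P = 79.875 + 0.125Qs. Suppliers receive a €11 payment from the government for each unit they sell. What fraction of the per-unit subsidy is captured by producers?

Producer share = 3/11

Pre-subsidy: 659/3 - (1/3)Q = 79.875 + 0.125Q gives Q* = 305 and P* = 118.
With the subsidy, sellers receive Ps = Pb + 11 for each unit, where Pb is the price buyers pay.
On the curves, Pb = 659/3 - (1/3)Q and Ps = 79.875 + 0.125Q; the wedge Ps − Pb = 11 gives 79.875 + 0.125Q − (659/3 - (1/3)Q) = 11, so Q' = 329.
Then Pb = 659/3 − (1/3)·329 = 110 and Ps = 79.875 + 0.125·329 = 121.
Buyers' price falls by P* − Pb = 118 − 110 = 8; sellers' price rises by Ps − P* = 121 − 118 = 3.
So producers capture 3/11 = 3/11 of each unit of subsidy.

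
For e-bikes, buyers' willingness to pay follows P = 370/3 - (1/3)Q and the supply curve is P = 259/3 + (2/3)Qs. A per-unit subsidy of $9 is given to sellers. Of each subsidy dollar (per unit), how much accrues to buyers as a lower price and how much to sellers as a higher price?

Buyers gain $3 per unit; sellers gain $6 per unit

Pre-subsidy: 370/3 - (1/3)Q = 259/3 + (2/3)Q gives Q* = 37 and P* = 111.
With the subsidy, sellers receive Ps = Pb + 9 for each unit, where Pb is the price buyers pay.
On the curves, Pb = 370/3 - (1/3)Q and Ps = 259/3 + (2/3)Q; the wedge Ps − Pb = 9 gives 259/3 + (2/3)Q − (370/3 - (1/3)Q) = 9, so Q' = 46.
Then Pb = 370/3 − (1/3)·46 = 108 and Ps = 259/3 + (2/3)·46 = 117.
Buyers' price falls by P* − Pb = 111 − 108 = 3; sellers' price rises by Ps − P* = 117 − 111 = 6.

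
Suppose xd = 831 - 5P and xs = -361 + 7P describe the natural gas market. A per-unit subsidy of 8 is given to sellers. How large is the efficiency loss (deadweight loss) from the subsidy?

Deadweight loss = 280/3

Pre-subsidy: 831 - 5P = -361 + 7P gives P* = 298/3, x* = 1003/3.
With the subsidy, sellers receive Ps = Pb + 8 for each unit, where Pb is the price buyers pay.
Supply in terms of Pb becomes xs = -361 + 7(Pb + 8) = -305 + 7Pb. Setting this equal to demand: 831 - 5Pb = -305 + 7Pb, so Pb = 284/3.
Sellers receive Ps = 284/3 + 8 = 308/3; x' = 831 − 5·(284/3) = 1073/3.
The subsidy expands output by 1073/3 − 1003/3 = 70/3 past the efficient level; on those units the gap between marginal cost and willingness to pay runs from 0 up to 8.
DWL = ½ × 8 × 70/3 = 280/3.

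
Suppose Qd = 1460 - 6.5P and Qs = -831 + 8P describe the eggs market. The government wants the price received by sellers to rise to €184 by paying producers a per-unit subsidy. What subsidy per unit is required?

At a seller price of 184, quantity supplied is -831 + 8·184 = 641.
Buyers absorb 641 only when they pay Pb with 1460 − 6.5·Pb = 641, i.e. Pb = 126.
s = Ps − Pb = 184 − 126 = 58.

Required subsidy s = €58 per unit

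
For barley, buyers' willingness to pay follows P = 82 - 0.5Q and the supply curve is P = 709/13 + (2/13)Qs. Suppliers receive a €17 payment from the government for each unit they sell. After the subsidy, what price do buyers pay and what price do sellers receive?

Buyers pay €48; sellers receive €65

Pre-subsidy: 82 - 0.5Q = 709/13 + (2/13)Q gives Q* = 42 and P* = 61.
With the subsidy, sellers receive Ps = Pb + 17 for each unit, where Pb is the price buyers pay.
On the curves, Pb = 82 - 0.5Q and Ps = 709/13 + (2/13)Q; the wedge Ps − Pb = 17 gives 709/13 + (2/13)Q − (82 - 0.5Q) = 17, so Q' = 68.
Then Pb = 82 − 0.5·68 = 48 and Ps = 709/13 + (2/13)·68 = 65.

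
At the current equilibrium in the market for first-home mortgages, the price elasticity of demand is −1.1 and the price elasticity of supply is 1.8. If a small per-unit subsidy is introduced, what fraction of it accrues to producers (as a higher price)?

Producer share = 11/29

For a small subsidy around the equilibrium, the benefit split depends on the relative slopes, which at a point are proportional to the elasticities.
Buyer share = εs/(εs + |εd|) = 1.8/(1.8 + 1.1) = 18/29; seller share = |εd|/(εs + |εd|) = 11/29.
So producers capture 11/29 of the subsidy.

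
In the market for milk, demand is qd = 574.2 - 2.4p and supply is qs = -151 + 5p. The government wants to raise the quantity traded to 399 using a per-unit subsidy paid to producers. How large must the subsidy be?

At q = 399, invert demand for the buyer price: pb = (574.2 − 399)/2.4 = 73; invert supply for the seller price: ps = (399 − (-151))/5 = 110.
The subsidy must fill the gap: s = ps − pb = 110 − 73 = 37.

Required subsidy s = 37 per unit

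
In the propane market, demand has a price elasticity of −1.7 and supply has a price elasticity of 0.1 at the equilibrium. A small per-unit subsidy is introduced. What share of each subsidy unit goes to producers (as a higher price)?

Producer share = 17/18

For a small subsidy around the equilibrium, the benefit split depends on the relative slopes, which at a point are proportional to the elasticities.
Buyer share = εs/(εs + |εd|) = 0.1/(0.1 + 1.7) = 1/18; seller share = |εd|/(εs + |εd|) = 17/18.
So producers capture 17/18 of the subsidy.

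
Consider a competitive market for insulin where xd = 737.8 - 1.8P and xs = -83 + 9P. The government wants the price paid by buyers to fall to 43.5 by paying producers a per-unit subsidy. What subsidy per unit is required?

Required subsidy s = 39 per unit

At a buyer price of 43.5, quantity demanded is 737.8 − 1.8·43.5 = 659.5.
Sellers supply 659.5 only when they receive Ps with -83 + 9·Ps = 659.5, i.e. Ps = 82.5.
s = Ps − Pb = 82.5 − 43.5 = 39.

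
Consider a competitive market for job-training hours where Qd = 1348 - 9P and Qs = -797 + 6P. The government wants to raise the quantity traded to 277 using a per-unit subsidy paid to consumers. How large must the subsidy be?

Required subsidy s = 60 per unit

At Q = 277, invert demand for the buyer price: Pb = (1348 − 277)/9 = 119; invert supply for the seller price: Ps = (277 − (-797))/6 = 179.
The subsidy must fill the gap: s = Ps − Pb = 179 − 119 = 60.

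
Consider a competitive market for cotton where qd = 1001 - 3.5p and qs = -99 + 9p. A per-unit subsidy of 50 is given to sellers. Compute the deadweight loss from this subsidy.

Deadweight loss = 3150

Pre-subsidy: 1001 - 3.5p = -99 + 9p gives p* = 88, q* = 693.
With the subsidy, sellers receive ps = pb + 50 for each unit, where pb is the price buyers pay.
Supply in terms of pb becomes qs = -99 + 9(pb + 50) = 351 + 9pb. Setting this equal to demand: 1001 - 3.5pb = 351 + 9pb, so pb = 52.
Sellers receive ps = 52 + 50 = 102; q' = 1001 − 3.5·52 = 819.
The subsidy expands output by 819 − 693 = 126 past the efficient level; on those units the gap between marginal cost and willingness to pay runs from 0 up to 50.
DWL = ½ × 50 × 126 = 3150.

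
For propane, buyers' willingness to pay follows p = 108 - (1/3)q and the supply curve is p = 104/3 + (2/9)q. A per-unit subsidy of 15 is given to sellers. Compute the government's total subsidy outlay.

Government cost = 2385

Pre-subsidy: 108 - (1/3)q = 104/3 + (2/9)q gives q* = 132 and p* = 64.
With the subsidy, sellers receive ps = pb + 15 for each unit, where pb is the price buyers pay.
On the curves, pb = 108 - (1/3)q and ps = 104/3 + (2/9)q; the wedge ps − pb = 15 gives 104/3 + (2/9)q − (108 - (1/3)q) = 15, so q' = 159.
Then pb = 108 − (1/3)·159 = 55 and ps = 104/3 + (2/9)·159 = 70.
Government outlay = subsidy × quantity = 15 × 159 = 2385.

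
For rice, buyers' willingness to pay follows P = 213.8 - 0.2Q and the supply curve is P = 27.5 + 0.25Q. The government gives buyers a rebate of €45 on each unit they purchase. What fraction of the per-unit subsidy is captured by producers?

Pre-subsidy: 213.8 - 0.2Q = 27.5 + 0.25Q gives Q* = 414 and P* = 131.
With the rebate, buyers effectively pay Pb = Ps − 45, where Ps is the price sellers receive.
On the curves, Pb = 213.8 - 0.2Q and Ps = 27.5 + 0.25Q; the wedge Ps − Pb = 45 gives 27.5 + 0.25Q − (213.8 - 0.2Q) = 45, so Q' = 514.
Then Pb = 213.8 − 0.2·514 = 111 and Ps = 27.5 + 0.25·514 = 156.
Buyers' price falls by P* − Pb = 131 − 111 = 20; sellers' price rises by Ps − P* = 156 − 131 = 25.
So producers capture 25/45 = 5/9 of each unit of subsidy.

Producer share = 5/9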